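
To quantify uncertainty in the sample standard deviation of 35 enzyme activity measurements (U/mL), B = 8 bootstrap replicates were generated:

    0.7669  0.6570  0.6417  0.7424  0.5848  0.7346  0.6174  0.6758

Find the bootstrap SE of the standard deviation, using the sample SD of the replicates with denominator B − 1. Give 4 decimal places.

SE* = 0.0648

Bootstrap SE is the standard deviation of the 8 replicate standard deviations.
Mean of replicates: (0.7669 + 0.6570 + 0.6417 + 0.7424 + 0.5848 + 0.7346 + 0.6174 + 0.6758) / 8 = 5.42060 / 8 = 0.67758
Sum of squared deviations: (+0.08932)² + (−0.02058)² + (−0.03587)² + (+0.06482)² + (−0.09278)² + (+0.05702)² + (−0.06018)² + (−0.00178)² = 0.02937
Variance = 0.02937 / 7 = 0.00420
SE* = √0.00420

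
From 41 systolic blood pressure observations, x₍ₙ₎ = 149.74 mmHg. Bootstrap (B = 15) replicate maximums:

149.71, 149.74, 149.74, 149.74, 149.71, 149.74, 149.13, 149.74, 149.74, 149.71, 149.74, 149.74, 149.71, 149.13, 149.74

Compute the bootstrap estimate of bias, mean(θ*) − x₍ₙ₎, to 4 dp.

mean(θ*) = (149.71 + 149.74 + 149.74 + 149.74 + 149.71 + 149.74 + 149.13 + 149.74 + 149.74 + 149.71 + 149.74 + 149.74 + 149.71 + 149.13 + 149.74) / 15 = 149.65067
bias = 149.65067 − 149.74

bias = −0.0893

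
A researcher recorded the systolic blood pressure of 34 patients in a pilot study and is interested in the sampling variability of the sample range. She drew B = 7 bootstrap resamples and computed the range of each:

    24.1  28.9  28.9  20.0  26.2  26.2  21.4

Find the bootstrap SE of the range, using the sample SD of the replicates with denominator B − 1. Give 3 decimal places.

SE* = 3.464

Bootstrap SE is the standard deviation of the 7 replicate ranges.
Mean of replicates: (24.1 + 28.9 + 28.9 + 20.0 + 26.2 + 26.2 + 21.4) / 7 = 175.7000 / 7 = 25.1000
Sum of squared deviations: (−1.0000)² + (+3.8000)² + (+3.8000)² + (−5.1000)² + (+1.1000)² + (+1.1000)² + (−3.7000)² = 72.0000
Variance = 72.0000 / 6 = 12.0000
SE* = √12.0000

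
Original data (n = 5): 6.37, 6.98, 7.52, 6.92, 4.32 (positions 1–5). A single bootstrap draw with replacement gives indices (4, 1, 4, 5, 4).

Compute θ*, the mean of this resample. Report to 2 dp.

θ* = 6.29

Resample values: 6.92, 6.37, 6.92, 4.32, 6.92.
Mean = (6.92 + 6.37 + 6.92 + 4.32 + 6.92) / 5 = 31.450 / 5 = 6.29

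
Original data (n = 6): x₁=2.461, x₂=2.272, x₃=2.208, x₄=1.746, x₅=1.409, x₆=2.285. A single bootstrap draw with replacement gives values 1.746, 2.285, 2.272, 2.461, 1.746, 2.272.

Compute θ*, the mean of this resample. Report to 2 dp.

Mean = (1.746 + 2.285 + 2.272 + 2.461 + 1.746 + 2.272) / 6 = 12.7820 / 6 = 2.13

θ* = 2.13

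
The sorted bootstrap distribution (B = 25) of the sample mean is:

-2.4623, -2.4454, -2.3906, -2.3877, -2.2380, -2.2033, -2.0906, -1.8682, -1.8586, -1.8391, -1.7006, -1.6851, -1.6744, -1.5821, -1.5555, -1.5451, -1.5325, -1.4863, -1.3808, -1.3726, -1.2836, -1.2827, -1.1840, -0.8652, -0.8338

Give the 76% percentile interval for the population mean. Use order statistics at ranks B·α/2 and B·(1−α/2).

(-2.3906, -1.2827)

α = 0.24; lower rank = 25 × 0.120 = 3; upper rank = 25 × 0.880 = 22.
The 3rd smallest replicate is -2.3906; the 22nd is -1.2827.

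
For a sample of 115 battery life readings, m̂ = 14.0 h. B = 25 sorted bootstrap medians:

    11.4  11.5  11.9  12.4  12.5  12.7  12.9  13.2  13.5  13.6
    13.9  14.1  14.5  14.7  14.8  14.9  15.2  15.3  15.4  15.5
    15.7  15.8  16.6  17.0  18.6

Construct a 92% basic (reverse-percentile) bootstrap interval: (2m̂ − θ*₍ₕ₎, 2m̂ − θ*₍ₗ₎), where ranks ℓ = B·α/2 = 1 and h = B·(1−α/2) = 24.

Percentile endpoints at ranks 1 and 24: θ*₍1₎ = 11.4, θ*₍24₎ = 17.0.
Basic interval reflects these around m̂:
  lower = 2 × 14.0 − 17.0 = 11.0
  upper = 2 × 14.0 − 11.4 = 16.6

(11.0, 16.6)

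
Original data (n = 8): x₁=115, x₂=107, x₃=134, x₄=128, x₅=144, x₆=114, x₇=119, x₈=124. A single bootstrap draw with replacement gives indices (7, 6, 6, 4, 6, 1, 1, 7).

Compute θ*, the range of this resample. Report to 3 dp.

θ* = 14.000

Resample values: 119, 114, 114, 128, 114, 115, 115, 119.
Range = 128 − 114 = 14.000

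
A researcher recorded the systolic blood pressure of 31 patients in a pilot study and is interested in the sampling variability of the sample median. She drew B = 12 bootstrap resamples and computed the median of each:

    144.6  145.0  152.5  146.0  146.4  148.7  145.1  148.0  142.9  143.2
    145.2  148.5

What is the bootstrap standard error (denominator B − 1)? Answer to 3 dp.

Bootstrap SE is the standard deviation of the 12 replicate medians.
Mean of replicates: (144.6 + 145.0 + 152.5 + 146.0 + 146.4 + 148.7 + 145.1 + 148.0 + 142.9 + 143.2 + 145.2 + 148.5) / 12 = 1756.1000 / 12 = 146.3417
Sum of squared deviations: (−1.7417)² + (−1.3417)² + (+6.1583)² + (−0.3417)² + (+0.0583)² + (+2.3583)² + (−1.2417)² + (+1.6583)² + (−3.4417)² + (−3.1417)² + (−1.1417)² + (+2.1583)² = 80.4092
Variance = 80.4092 / 11 = 7.3099
SE* = √7.3099

SE* = 2.704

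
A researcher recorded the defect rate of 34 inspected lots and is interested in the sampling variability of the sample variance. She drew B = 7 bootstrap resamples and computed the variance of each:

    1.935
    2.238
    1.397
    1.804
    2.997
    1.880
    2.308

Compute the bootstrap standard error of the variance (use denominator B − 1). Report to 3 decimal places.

Bootstrap SE is the standard deviation of the 7 replicate variances.
Mean of replicates: (1.935 + 2.238 + 1.397 + 1.804 + 2.997 + 1.880 + 2.308) / 7 = 14.5590 / 7 = 2.0799
Sum of squared deviations: (−0.1449)² + (+0.1581)² + (−0.6829)² + (−0.2759)² + (+0.9171)² + (−0.1999)² + (+0.2281)² = 1.5215
Variance = 1.5215 / 6 = 0.2536
SE* = √0.2536

SE* = 0.504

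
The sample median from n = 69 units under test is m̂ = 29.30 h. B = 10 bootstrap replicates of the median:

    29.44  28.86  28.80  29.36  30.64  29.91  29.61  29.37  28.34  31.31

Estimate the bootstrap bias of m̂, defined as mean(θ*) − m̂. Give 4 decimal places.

bias = +0.2640

mean(θ*) = (29.44 + 28.86 + 28.80 + 29.36 + 30.64 + 29.91 + 29.61 + 29.37 + 28.34 + 31.31) / 10 = 29.56400
bias = 29.56400 − 29.30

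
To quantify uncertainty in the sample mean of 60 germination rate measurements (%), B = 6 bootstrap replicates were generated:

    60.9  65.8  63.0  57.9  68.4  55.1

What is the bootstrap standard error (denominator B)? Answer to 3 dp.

Bootstrap SE is the standard deviation of the 6 replicate means.
Mean of replicates: (60.9 + 65.8 + 63.0 + 57.9 + 68.4 + 55.1) / 6 = 371.1000 / 6 = 61.8500
Sum of squared deviations: (−0.9500)² + (+3.9500)² + (+1.1500)² + (−3.9500)² + (+6.5500)² + (−6.7500)² = 121.8950
Variance = 121.8950 / 6 = 20.3158
SE* = √20.3158

SE* = 4.507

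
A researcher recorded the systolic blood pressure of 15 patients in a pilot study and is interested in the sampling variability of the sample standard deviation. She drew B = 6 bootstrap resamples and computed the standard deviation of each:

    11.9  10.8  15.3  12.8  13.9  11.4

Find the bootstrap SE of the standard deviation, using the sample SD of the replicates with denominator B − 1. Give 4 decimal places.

Bootstrap SE is the standard deviation of the 6 replicate standard deviations.
Mean of replicates: (11.9 + 10.8 + 15.3 + 12.8 + 13.9 + 11.4) / 6 = 76.10000 / 6 = 12.68333
Sum of squared deviations: (−0.78333)² + (−1.88333)² + (+2.61667)² + (+0.11667)² + (+1.21667)² + (−1.28333)² = 14.14833
Variance = 14.14833 / 5 = 2.82967
SE* = √2.82967

SE* = 1.6822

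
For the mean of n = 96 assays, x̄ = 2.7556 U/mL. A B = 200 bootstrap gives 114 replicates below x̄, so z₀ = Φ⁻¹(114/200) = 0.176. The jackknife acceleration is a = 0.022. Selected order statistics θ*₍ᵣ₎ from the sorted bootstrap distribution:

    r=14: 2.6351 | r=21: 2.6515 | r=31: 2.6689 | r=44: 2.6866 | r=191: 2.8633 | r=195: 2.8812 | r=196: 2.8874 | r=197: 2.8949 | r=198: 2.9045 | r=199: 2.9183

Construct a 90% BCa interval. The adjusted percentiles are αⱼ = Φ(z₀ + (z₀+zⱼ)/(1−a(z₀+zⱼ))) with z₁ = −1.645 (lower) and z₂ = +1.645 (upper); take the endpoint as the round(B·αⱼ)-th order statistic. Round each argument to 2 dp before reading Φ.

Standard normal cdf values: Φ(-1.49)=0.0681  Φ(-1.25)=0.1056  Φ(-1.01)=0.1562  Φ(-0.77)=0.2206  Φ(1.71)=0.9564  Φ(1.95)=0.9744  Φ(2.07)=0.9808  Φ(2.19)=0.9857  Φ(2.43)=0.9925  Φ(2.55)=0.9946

Lower: z₀ + z₁ = 0.176 + (-1.645) = -1.469; 1 − a(z₀+z₁) = 1 − (0.022)(-1.469) = 1.0323; argument = 0.176 + (-1.469)/1.0323 = -1.2470 → -1.25.
α₁ = Φ(-1.25) = 0.1056; rank = round(200 × 0.1056) = 21; θ*₍21₎ = 2.6515.
Upper: z₀ + z₂ = 1.821; 1 − a(z₀+z₂) = 0.9599; argument = 2.0730 → 2.07; α₂ = 0.9808; rank = 196; θ*₍196₎ = 2.8874.

(2.6515, 2.8874)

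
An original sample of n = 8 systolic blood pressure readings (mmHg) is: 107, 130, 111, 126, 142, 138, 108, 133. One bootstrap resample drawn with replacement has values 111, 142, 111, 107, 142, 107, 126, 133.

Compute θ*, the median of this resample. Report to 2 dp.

Sorted: 107, 107, 111, 111, 126, 133, 142, 142
Median = average of the two middle values = 118.50

θ* = 118.50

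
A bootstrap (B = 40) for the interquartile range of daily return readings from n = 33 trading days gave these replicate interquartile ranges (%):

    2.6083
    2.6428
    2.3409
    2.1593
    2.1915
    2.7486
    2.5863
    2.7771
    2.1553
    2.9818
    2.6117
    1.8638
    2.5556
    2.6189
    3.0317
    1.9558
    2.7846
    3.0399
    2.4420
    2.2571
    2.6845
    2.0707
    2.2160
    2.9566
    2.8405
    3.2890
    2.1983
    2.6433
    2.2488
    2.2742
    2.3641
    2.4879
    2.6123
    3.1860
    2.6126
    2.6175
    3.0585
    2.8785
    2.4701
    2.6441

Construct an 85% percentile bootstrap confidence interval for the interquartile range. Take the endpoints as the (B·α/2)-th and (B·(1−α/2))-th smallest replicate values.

(2.0707, 3.0399)

Sorted replicates: 1.8638, 1.9558, 2.0707, 2.1553, 2.1593, 2.1915, 2.1983, 2.2160, 2.2488, 2.2571, 2.2742, 2.3409, 2.3641, 2.4420, 2.4701, 2.4879, 2.5556, 2.5863, 2.6083, 2.6117, 2.6123, 2.6126, 2.6175, 2.6189, 2.6428, 2.6433, 2.6441, 2.6845, 2.7486, 2.7771, 2.7846, 2.8405, 2.8785, 2.9566, 2.9818, 3.0317, 3.0399, 3.0585, 3.1860, 3.2890
α = 0.15; lower rank = 40 × 0.075 = 3; upper rank = 40 × 0.925 = 37.
The 3rd smallest replicate is 2.0707; the 37th is 3.0399.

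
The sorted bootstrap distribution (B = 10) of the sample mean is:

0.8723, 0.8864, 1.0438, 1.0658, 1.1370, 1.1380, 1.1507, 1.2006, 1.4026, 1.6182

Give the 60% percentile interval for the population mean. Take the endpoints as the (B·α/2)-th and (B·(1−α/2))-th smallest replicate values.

(0.8864, 1.2006)

α = 0.40; lower rank = 10 × 0.200 = 2; upper rank = 10 × 0.800 = 8.
The 2nd smallest replicate is 0.8864; the 8th is 1.2006.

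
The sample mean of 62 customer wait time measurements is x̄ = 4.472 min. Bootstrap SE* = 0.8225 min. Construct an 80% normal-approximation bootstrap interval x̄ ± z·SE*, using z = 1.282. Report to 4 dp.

(3.4176, 5.5264)

Margin = 1.282 × 0.8225 = 1.05445
Interval: 4.472 ± 1.05445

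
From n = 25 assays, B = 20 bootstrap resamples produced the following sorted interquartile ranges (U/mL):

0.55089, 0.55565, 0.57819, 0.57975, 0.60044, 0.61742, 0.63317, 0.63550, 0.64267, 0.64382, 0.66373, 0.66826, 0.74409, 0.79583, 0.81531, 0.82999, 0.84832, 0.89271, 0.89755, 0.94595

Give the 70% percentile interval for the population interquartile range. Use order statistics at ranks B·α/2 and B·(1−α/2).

α = 0.30; lower rank = 20 × 0.150 = 3; upper rank = 20 × 0.850 = 17.
The 3rd smallest replicate is 0.57819; the 17th is 0.84832.

(0.57819, 0.84832)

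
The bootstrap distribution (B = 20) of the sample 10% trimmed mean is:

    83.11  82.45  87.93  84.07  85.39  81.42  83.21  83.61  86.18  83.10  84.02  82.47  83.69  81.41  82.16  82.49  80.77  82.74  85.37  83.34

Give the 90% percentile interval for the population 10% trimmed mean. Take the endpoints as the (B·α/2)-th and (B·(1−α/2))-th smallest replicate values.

Sorted replicates: 80.77, 81.41, 81.42, 82.16, 82.45, 82.47, 82.49, 82.74, 83.10, 83.11, 83.21, 83.34, 83.61, 83.69, 84.02, 84.07, 85.37, 85.39, 86.18, 87.93
α = 0.10; lower rank = 20 × 0.050 = 1; upper rank = 20 × 0.950 = 19.
The 1st smallest replicate is 80.77; the 19th is 86.18.

(80.77, 86.18)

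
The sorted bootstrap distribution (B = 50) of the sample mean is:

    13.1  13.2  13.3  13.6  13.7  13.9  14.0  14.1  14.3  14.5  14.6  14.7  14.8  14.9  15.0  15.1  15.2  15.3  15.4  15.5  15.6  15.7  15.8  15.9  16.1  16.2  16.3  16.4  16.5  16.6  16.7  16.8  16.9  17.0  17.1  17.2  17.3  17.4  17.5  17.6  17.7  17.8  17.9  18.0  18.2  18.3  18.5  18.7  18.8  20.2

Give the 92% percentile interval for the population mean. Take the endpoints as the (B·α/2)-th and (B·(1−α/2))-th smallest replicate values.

(13.2, 18.7)

α = 0.08; lower rank = 50 × 0.040 = 2; upper rank = 50 × 0.960 = 48.
The 2nd smallest replicate is 13.2; the 48th is 18.7.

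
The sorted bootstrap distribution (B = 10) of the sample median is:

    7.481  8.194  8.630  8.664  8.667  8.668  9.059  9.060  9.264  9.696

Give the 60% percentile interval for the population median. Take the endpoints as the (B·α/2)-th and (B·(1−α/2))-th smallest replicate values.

(8.194, 9.060)

α = 0.40; lower rank = 10 × 0.200 = 2; upper rank = 10 × 0.800 = 8.
The 2nd smallest replicate is 8.194; the 8th is 9.060.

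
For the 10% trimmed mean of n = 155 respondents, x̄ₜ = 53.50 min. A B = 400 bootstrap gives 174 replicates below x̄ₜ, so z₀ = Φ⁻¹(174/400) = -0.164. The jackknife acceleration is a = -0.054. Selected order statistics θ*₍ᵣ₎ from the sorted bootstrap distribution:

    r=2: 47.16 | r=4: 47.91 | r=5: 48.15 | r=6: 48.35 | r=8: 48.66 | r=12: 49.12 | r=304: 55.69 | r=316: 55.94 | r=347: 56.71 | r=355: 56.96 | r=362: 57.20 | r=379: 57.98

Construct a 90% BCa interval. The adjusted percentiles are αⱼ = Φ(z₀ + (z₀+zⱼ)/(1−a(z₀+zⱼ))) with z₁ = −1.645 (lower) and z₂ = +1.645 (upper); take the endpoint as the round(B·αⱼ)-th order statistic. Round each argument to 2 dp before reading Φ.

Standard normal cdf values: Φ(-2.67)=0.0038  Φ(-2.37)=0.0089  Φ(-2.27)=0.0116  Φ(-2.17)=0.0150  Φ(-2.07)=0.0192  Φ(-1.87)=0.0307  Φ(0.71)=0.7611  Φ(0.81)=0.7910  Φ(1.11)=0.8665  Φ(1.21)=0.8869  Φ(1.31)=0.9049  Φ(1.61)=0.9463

Lower: z₀ + z₁ = -0.164 + (-1.645) = -1.809; 1 − a(z₀+z₁) = 1 − (-0.054)(-1.809) = 0.9023; argument = -0.164 + (-1.809)/0.9023 = -2.1688 → -2.17.
α₁ = Φ(-2.17) = 0.0150; rank = round(400 × 0.0150) = 6; θ*₍6₎ = 48.35.
Upper: z₀ + z₂ = 1.481; 1 − a(z₀+z₂) = 1.0800; argument = 1.2073 → 1.21; α₂ = 0.8869; rank = 355; θ*₍355₎ = 56.96.

(48.35, 56.96)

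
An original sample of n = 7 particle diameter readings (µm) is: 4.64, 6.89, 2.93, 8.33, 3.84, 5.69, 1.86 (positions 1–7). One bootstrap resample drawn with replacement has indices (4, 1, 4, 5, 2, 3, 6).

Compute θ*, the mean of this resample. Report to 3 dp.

Resample values: 8.33, 4.64, 8.33, 3.84, 6.89, 2.93, 5.69.
Mean = (8.33 + 4.64 + 8.33 + 3.84 + 6.89 + 2.93 + 5.69) / 7 = 40.650 / 7 = 5.807

θ* = 5.807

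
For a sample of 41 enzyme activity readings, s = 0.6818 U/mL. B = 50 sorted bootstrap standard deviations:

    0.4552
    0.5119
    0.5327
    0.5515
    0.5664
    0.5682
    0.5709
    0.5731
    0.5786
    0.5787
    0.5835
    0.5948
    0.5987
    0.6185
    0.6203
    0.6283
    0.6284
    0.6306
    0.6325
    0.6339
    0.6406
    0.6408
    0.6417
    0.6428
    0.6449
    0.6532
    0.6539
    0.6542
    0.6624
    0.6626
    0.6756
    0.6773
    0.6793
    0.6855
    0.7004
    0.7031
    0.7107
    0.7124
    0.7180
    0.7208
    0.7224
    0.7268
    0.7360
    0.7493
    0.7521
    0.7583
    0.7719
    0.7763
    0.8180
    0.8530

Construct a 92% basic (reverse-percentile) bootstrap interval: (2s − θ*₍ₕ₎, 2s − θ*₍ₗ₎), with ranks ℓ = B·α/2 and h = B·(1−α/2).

(0.5873, 0.8517)

Percentile endpoints at ranks 2 and 48: θ*₍2₎ = 0.5119, θ*₍48₎ = 0.7763.
Basic interval reflects these around s:
  lower = 2 × 0.6818 − 0.7763 = 0.5873
  upper = 2 × 0.6818 − 0.5119 = 0.8517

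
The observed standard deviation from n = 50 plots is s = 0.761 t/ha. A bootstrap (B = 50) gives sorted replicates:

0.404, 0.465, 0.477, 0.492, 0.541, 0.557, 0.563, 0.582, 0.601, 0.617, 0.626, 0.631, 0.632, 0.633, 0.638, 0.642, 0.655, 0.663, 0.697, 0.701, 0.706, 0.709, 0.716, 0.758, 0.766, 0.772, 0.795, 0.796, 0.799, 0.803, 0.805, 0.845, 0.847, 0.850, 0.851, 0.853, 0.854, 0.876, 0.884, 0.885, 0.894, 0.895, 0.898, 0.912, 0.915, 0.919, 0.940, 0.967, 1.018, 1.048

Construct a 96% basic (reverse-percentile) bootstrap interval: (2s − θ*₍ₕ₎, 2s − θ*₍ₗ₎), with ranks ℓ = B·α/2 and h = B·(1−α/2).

(0.504, 1.118)

Percentile endpoints at ranks 1 and 49: θ*₍1₎ = 0.404, θ*₍49₎ = 1.018.
Basic interval reflects these around s:
  lower = 2 × 0.761 − 1.018 = 0.504
  upper = 2 × 0.761 − 0.404 = 1.118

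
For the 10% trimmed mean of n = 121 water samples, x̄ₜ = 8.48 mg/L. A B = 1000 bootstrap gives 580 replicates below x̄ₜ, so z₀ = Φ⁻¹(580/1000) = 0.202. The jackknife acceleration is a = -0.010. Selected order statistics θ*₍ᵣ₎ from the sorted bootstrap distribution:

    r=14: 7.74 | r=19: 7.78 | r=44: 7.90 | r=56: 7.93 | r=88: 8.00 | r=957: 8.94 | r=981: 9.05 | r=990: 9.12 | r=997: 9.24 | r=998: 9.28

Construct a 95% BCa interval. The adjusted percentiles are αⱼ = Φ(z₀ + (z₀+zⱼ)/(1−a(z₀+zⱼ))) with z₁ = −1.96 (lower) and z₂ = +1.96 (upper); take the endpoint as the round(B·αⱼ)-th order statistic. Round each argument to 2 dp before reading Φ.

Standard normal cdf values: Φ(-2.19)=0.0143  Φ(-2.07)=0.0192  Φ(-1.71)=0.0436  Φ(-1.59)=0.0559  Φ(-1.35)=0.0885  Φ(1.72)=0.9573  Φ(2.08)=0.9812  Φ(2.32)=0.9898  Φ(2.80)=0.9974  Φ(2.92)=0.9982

Lower: z₀ + z₁ = 0.202 + (-1.960) = -1.758; 1 − a(z₀+z₁) = 1 − (-0.010)(-1.758) = 0.9824; argument = 0.202 + (-1.758)/0.9824 = -1.5875 → -1.59.
α₁ = Φ(-1.59) = 0.0559; rank = round(1000 × 0.0559) = 56; θ*₍56₎ = 7.93.
Upper: z₀ + z₂ = 2.162; 1 − a(z₀+z₂) = 1.0216; argument = 2.3182 → 2.32; α₂ = 0.9898; rank = 990; θ*₍990₎ = 9.12.

(7.93, 9.12)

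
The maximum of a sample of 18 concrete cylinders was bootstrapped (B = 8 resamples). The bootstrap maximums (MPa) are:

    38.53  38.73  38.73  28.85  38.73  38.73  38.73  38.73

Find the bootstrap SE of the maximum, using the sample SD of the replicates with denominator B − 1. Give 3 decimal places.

Bootstrap SE is the standard deviation of the 8 replicate maximums.
Mean of replicates: (38.53 + 38.73 + 38.73 + 28.85 + 38.73 + 38.73 + 38.73 + 38.73) / 8 = 299.7600 / 8 = 37.4700
Sum of squared deviations: (+1.0600)² + (+1.2600)² + (+1.2600)² + (−8.6200)² + (+1.2600)² + (+1.2600)² + (+1.2600)² + (+1.2600)² = 84.9536
Variance = 84.9536 / 7 = 12.1362
SE* = √12.1362

SE* = 3.484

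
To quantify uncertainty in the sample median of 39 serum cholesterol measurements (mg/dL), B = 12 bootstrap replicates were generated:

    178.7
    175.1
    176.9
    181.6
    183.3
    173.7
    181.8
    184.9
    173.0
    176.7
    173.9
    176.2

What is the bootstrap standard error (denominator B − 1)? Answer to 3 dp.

Bootstrap SE is the standard deviation of the 12 replicate medians.
Mean of replicates: (178.7 + 175.1 + 176.9 + 181.6 + 183.3 + 173.7 + 181.8 + 184.9 + 173.0 + 176.7 + 173.9 + 176.2) / 12 = 2135.8000 / 12 = 177.9833
Sum of squared deviations: (+0.7167)² + (−2.8833)² + (−1.0833)² + (+3.6167)² + (+5.3167)² + (−4.2833)² + (+3.8167)² + (+6.9167)² + (−4.9833)² + (−1.2833)² + (−4.0833)² + (−1.7833)² = 178.4367
Variance = 178.4367 / 11 = 16.2215
SE* = √16.2215

SE* = 4.028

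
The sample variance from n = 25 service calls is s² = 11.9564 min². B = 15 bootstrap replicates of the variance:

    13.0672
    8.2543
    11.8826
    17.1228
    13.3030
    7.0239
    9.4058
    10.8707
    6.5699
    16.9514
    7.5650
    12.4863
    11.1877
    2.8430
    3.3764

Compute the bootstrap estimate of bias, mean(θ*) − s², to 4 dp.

bias = −1.8291

mean(θ*) = (13.0672 + 8.2543 + 11.8826 + 17.1228 + 13.3030 + 7.0239 + 9.4058 + 10.8707 + 6.5699 + 16.9514 + 7.5650 + 12.4863 + 11.1877 + 2.8430 + 3.3764) / 15 = 10.12733
bias = 10.12733 − 11.9564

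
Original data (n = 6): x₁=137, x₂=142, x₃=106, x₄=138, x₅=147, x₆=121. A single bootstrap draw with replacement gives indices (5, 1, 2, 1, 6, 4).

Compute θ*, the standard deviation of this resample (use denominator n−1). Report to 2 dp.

θ* = 8.74

Resample values: 147, 137, 142, 137, 121, 138.
Mean = 137.0000; sum of squared deviations = 382.0000
s² = 382.0000 / 5 = 76.4000
s = √76.4000 = 8.74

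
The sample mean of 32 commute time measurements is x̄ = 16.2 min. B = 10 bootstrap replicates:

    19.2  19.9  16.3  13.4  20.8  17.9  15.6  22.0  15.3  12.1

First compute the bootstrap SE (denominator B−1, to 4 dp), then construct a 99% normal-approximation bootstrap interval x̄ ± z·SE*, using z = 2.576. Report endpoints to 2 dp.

Mean of replicates = 17.2500; sum of squared deviations = 95.1850; SE* = √(95.1850/9) = 3.2521
Margin = 2.576 × 3.2521 = 8.377
Interval: 16.2 ± 8.377

(7.82, 24.58)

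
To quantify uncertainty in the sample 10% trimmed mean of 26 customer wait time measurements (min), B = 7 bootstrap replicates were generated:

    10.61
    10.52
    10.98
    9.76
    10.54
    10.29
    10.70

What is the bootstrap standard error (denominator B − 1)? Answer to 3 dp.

Bootstrap SE is the standard deviation of the 7 replicate 10% trimmed means.
Mean of replicates: (10.61 + 10.52 + 10.98 + 9.76 + 10.54 + 10.29 + 10.70) / 7 = 73.4000 / 7 = 10.4857
Sum of squared deviations: (+0.1243)² + (+0.0343)² + (+0.4943)² + (−0.7257)² + (+0.0543)² + (−0.1957)² + (+0.2143)² = 0.8748
Variance = 0.8748 / 6 = 0.1458
SE* = √0.1458

SE* = 0.382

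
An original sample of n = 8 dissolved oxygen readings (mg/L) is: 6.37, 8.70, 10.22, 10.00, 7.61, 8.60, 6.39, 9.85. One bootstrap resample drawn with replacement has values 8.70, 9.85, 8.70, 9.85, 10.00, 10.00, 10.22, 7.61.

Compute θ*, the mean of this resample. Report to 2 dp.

Mean = (8.70 + 9.85 + 8.70 + 9.85 + 10.00 + 10.00 + 10.22 + 7.61) / 8 = 74.930 / 8 = 9.37

θ* = 9.37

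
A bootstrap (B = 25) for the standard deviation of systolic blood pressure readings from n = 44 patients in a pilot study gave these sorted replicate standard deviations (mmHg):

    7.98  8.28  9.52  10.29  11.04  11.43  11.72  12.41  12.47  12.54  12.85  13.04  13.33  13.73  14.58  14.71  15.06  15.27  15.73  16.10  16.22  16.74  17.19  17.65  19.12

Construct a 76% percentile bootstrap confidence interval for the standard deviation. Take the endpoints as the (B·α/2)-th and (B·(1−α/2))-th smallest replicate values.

α = 0.24; lower rank = 25 × 0.120 = 3; upper rank = 25 × 0.880 = 22.
The 3rd smallest replicate is 9.52; the 22nd is 16.74.

(9.52, 16.74)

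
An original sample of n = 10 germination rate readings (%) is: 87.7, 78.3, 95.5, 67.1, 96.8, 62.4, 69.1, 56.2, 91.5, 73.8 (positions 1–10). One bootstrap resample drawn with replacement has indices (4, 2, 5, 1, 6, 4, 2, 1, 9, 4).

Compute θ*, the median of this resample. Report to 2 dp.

Resample values: 67.1, 78.3, 96.8, 87.7, 62.4, 67.1, 78.3, 87.7, 91.5, 67.1.
Sorted: 62.4, 67.1, 67.1, 67.1, 78.3, 78.3, 87.7, 87.7, 91.5, 96.8
Median = average of the two middle values = 78.30

θ* = 78.30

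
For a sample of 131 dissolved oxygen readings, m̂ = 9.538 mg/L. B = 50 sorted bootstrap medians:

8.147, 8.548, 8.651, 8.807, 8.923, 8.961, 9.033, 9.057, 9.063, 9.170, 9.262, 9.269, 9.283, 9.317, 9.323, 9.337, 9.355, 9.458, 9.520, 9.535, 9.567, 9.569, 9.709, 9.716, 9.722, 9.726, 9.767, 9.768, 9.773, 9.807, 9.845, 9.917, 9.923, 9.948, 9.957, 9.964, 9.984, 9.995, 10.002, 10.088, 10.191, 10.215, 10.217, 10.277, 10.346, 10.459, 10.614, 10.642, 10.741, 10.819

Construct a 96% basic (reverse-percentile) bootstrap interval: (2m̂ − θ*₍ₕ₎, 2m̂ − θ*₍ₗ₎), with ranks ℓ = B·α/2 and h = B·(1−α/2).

(8.335, 10.929)

Percentile endpoints at ranks 1 and 49: θ*₍1₎ = 8.147, θ*₍49₎ = 10.741.
Basic interval reflects these around m̂:
  lower = 2 × 9.538 − 10.741 = 8.335
  upper = 2 × 9.538 − 8.147 = 10.929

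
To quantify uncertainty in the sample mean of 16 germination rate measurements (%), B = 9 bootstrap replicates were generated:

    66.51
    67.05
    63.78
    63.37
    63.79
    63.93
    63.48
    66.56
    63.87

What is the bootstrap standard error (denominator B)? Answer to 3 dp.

Bootstrap SE is the standard deviation of the 9 replicate means.
Mean of replicates: (66.51 + 67.05 + 63.78 + 63.37 + 63.79 + 63.93 + 63.48 + 66.56 + 63.87) / 9 = 582.3400 / 9 = 64.7044
Sum of squared deviations: (+1.8056)² + (+2.3456)² + (−0.9244)² + (−1.3344)² + (−0.9144)² + (−0.7744)² + (−1.2244)² + (+1.8556)² + (−0.8344)² = 18.4716
Variance = 18.4716 / 9 = 2.0524
SE* = √2.0524

SE* = 1.433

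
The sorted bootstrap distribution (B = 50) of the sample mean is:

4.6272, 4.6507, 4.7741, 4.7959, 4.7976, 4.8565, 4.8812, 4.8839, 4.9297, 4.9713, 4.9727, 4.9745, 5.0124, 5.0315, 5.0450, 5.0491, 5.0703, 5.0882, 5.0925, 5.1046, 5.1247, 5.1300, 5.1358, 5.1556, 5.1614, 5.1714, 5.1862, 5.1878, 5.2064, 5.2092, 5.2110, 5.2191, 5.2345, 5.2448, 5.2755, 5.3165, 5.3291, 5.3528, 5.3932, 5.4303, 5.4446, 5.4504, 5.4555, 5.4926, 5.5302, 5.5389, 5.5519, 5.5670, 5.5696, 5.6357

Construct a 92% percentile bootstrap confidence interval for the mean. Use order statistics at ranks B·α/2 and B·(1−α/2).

α = 0.08; lower rank = 50 × 0.040 = 2; upper rank = 50 × 0.960 = 48.
The 2nd smallest replicate is 4.6507; the 48th is 5.5670.

(4.6507, 5.5670)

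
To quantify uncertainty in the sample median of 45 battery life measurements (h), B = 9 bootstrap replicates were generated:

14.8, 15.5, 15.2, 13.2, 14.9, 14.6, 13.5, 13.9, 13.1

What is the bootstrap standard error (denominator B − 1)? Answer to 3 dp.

SE* = 0.894

Bootstrap SE is the standard deviation of the 9 replicate medians.
Mean of replicates: (14.8 + 15.5 + 15.2 + 13.2 + 14.9 + 14.6 + 13.5 + 13.9 + 13.1) / 9 = 128.7000 / 9 = 14.3000
Sum of squared deviations: (+0.5000)² + (+1.2000)² + (+0.9000)² + (−1.1000)² + (+0.6000)² + (+0.3000)² + (−0.8000)² + (−0.4000)² + (−1.2000)² = 6.4000
Variance = 6.4000 / 8 = 0.8000
SE* = √0.8000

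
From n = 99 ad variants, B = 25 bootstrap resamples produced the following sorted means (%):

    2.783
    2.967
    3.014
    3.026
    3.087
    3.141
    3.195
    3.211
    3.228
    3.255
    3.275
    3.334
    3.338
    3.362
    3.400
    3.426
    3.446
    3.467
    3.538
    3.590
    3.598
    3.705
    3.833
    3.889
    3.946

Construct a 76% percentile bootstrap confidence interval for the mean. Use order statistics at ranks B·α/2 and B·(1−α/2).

α = 0.24; lower rank = 25 × 0.120 = 3; upper rank = 25 × 0.880 = 22.
The 3rd smallest replicate is 3.014; the 22nd is 3.705.

(3.014, 3.705)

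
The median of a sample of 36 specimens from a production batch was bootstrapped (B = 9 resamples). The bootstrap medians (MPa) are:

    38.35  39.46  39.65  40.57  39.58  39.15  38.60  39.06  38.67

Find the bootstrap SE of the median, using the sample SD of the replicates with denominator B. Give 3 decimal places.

SE* = 0.638

Bootstrap SE is the standard deviation of the 9 replicate medians.
Mean of replicates: (38.35 + 39.46 + 39.65 + 40.57 + 39.58 + 39.15 + 38.60 + 39.06 + 38.67) / 9 = 353.0900 / 9 = 39.2322
Sum of squared deviations: (−0.8822)² + (+0.2278)² + (+0.4178)² + (+1.3378)² + (+0.3478)² + (−0.0822)² + (−0.6322)² + (−0.1722)² + (−0.5622)² = 3.6676
Variance = 3.6676 / 9 = 0.4075
SE* = √0.4075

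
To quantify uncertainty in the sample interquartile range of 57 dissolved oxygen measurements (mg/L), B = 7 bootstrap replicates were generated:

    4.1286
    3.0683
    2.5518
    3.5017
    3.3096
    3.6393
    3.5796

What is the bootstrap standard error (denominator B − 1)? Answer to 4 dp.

SE* = 0.4947

Bootstrap SE is the standard deviation of the 7 replicate interquartile ranges.
Mean of replicates: (4.1286 + 3.0683 + 2.5518 + 3.5017 + 3.3096 + 3.6393 + 3.5796) / 7 = 23.77890 / 7 = 3.39699
Sum of squared deviations: (+0.73161)² + (−0.32869)² + (−0.84519)² + (+0.10471)² + (−0.08739)² + (+0.24231)² + (+0.18261)² = 1.46830
Variance = 1.46830 / 6 = 0.24472
SE* = √0.24472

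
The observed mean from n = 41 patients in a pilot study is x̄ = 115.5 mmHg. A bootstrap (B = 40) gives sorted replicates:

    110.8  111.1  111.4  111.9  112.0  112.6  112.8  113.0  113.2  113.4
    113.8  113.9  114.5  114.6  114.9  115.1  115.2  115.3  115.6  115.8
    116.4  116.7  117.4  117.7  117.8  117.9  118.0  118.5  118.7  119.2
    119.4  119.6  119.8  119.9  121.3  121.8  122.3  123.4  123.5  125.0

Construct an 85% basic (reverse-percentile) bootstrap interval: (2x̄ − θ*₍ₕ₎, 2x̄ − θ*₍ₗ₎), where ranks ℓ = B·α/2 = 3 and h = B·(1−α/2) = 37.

Percentile endpoints at ranks 3 and 37: θ*₍3₎ = 111.4, θ*₍37₎ = 122.3.
Basic interval reflects these around x̄:
  lower = 2 × 115.5 − 122.3 = 108.7
  upper = 2 × 115.5 − 111.4 = 119.6

(108.7, 119.6)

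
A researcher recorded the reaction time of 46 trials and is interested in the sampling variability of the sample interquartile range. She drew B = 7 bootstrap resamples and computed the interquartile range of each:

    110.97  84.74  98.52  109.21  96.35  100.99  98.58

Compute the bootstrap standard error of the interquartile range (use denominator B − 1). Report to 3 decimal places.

SE* = 8.722

Bootstrap SE is the standard deviation of the 7 replicate interquartile ranges.
Mean of replicates: (110.97 + 84.74 + 98.52 + 109.21 + 96.35 + 100.99 + 98.58) / 7 = 699.3600 / 7 = 99.9086
Sum of squared deviations: (+11.0614)² + (−15.1686)² + (−1.3886)² + (+9.3014)² + (−3.5586)² + (+1.0814)² + (−1.3286)² = 456.4835
Variance = 456.4835 / 6 = 76.0806
SE* = √76.0806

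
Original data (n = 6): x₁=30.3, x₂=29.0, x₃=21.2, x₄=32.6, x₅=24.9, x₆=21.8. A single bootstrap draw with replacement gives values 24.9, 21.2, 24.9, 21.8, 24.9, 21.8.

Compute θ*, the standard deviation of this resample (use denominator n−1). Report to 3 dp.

Mean = 23.2500; sum of squared deviations = 16.5750
s² = 16.5750 / 5 = 3.3150
s = √3.3150 = 1.821

θ* = 1.821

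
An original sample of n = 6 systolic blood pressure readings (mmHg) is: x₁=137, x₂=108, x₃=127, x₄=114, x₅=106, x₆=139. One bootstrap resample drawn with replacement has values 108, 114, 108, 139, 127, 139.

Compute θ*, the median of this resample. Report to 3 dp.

Sorted: 108, 108, 114, 127, 139, 139
Median = average of the two middle values = 120.500

θ* = 120.500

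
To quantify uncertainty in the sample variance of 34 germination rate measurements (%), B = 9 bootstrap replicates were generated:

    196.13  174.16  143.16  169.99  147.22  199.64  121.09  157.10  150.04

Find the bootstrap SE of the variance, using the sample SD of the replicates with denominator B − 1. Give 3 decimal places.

Bootstrap SE is the standard deviation of the 9 replicate variances.
Mean of replicates: (196.13 + 174.16 + 143.16 + 169.99 + 147.22 + 199.64 + 121.09 + 157.10 + 150.04) / 9 = 1458.5300 / 9 = 162.0589
Sum of squared deviations: (+34.0711)² + (+12.1011)² + (−18.8989)² + (+7.9311)² + (−14.8389)² + (+37.5811)² + (−40.9689)² + (−4.9589)² + (−12.0189)² = 5207.3747
Variance = 5207.3747 / 8 = 650.9218
SE* = √650.9218

SE* = 25.513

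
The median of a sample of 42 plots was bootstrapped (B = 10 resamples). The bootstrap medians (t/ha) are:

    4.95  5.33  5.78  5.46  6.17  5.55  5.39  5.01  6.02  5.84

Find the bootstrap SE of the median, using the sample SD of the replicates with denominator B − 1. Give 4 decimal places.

Bootstrap SE is the standard deviation of the 10 replicate medians.
Mean of replicates: (4.95 + 5.33 + 5.78 + 5.46 + 6.17 + 5.55 + 5.39 + 5.01 + 6.02 + 5.84) / 10 = 55.50000 / 10 = 5.55000
Sum of squared deviations: (−0.60000)² + (−0.22000)² + (+0.23000)² + (−0.09000)² + (+0.62000)² + (+0.00000)² + (−0.16000)² + (−0.54000)² + (+0.47000)² + (+0.29000)² = 1.47600
Variance = 1.47600 / 9 = 0.16400
SE* = √0.16400

SE* = 0.4050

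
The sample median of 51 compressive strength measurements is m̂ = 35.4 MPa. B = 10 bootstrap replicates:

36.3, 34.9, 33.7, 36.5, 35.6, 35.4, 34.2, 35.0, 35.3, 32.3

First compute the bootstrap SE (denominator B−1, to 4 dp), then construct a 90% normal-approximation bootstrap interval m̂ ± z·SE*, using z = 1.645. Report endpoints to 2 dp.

(33.34, 37.46)

Mean of replicates = 34.9200; sum of squared deviations = 14.1160; SE* = √(14.1160/9) = 1.2524
Margin = 1.645 × 1.2524 = 2.060
Interval: 35.4 ± 2.060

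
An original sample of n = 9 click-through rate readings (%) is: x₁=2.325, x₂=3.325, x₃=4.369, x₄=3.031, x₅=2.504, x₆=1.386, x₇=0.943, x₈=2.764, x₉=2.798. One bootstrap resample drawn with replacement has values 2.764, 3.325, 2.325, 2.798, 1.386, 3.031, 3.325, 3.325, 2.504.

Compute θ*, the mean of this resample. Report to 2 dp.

Mean = (2.764 + 3.325 + 2.325 + 2.798 + 1.386 + 3.031 + 3.325 + 3.325 + 2.504) / 9 = 24.7830 / 9 = 2.75

θ* = 2.75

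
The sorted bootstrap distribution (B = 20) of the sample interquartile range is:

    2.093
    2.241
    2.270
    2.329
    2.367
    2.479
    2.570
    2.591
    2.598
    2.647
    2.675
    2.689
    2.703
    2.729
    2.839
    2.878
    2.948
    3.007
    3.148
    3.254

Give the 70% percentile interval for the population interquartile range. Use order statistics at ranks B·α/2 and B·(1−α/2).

(2.270, 2.948)

α = 0.30; lower rank = 20 × 0.150 = 3; upper rank = 20 × 0.850 = 17.
The 3rd smallest replicate is 2.270; the 17th is 2.948.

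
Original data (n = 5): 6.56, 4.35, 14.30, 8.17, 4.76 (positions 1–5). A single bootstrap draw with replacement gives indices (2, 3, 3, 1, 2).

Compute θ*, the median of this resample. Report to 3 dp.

Resample values: 4.35, 14.30, 14.30, 6.56, 4.35.
Sorted: 4.35, 4.35, 6.56, 14.30, 14.30
Median = middle value = 6.560

θ* = 6.560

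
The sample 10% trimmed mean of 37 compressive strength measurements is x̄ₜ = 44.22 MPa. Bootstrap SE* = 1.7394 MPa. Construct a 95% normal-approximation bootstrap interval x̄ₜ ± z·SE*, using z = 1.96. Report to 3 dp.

(40.811, 47.629)

Margin = 1.96 × 1.7394 = 3.4092
Interval: 44.22 ± 3.4092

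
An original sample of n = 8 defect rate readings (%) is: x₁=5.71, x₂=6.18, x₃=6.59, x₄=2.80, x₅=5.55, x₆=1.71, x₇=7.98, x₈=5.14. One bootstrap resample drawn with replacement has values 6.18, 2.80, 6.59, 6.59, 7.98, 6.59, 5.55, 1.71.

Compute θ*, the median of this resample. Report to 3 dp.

θ* = 6.385

Sorted: 1.71, 2.80, 5.55, 6.18, 6.59, 6.59, 6.59, 7.98
Median = average of the two middle values = 6.385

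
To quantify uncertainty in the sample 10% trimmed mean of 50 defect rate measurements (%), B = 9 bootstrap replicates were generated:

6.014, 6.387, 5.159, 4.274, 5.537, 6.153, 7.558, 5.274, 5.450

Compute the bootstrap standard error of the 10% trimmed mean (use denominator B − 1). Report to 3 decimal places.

SE* = 0.922

Bootstrap SE is the standard deviation of the 9 replicate 10% trimmed means.
Mean of replicates: (6.014 + 6.387 + 5.159 + 4.274 + 5.537 + 6.153 + 7.558 + 5.274 + 5.450) / 9 = 51.8060 / 9 = 5.7562
Sum of squared deviations: (+0.2578)² + (+0.6308)² + (−0.5972)² + (−1.4822)² + (−0.2192)² + (+0.3968)² + (+1.8018)² + (−0.4822)² + (−0.3062)² = 6.7962
Variance = 6.7962 / 8 = 0.8495
SE* = √0.8495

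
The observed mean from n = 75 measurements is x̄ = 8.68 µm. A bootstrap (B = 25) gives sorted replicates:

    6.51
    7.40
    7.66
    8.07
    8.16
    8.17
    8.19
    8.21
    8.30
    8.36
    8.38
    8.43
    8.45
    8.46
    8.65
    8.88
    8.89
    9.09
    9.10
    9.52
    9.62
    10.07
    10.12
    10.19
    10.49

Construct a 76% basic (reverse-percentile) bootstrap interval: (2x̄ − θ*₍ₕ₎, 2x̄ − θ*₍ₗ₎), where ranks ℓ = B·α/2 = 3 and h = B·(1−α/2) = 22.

(7.29, 9.70)

Percentile endpoints at ranks 3 and 22: θ*₍3₎ = 7.66, θ*₍22₎ = 10.07.
Basic interval reflects these around x̄:
  lower = 2 × 8.68 − 10.07 = 7.29
  upper = 2 × 8.68 − 7.66 = 9.70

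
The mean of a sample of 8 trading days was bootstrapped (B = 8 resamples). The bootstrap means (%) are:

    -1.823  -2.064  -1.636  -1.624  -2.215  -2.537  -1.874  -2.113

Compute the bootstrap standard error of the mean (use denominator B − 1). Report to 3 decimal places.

SE* = 0.310

Bootstrap SE is the standard deviation of the 8 replicate means.
Mean of replicates: ((-1.823) + (-2.064) + (-1.636) + (-1.624) + (-2.215) + (-2.537) + (-1.874) + (-2.113)) / 8 = -15.8860 / 8 = -1.9857
Sum of squared deviations: (+0.1627)² + (−0.0783)² + (+0.3498)² + (+0.3617)² + (−0.2292)² + (−0.5513)² + (+0.1117)² + (−0.1273)² = 0.6709
Variance = 0.6709 / 7 = 0.0958
SE* = √0.0958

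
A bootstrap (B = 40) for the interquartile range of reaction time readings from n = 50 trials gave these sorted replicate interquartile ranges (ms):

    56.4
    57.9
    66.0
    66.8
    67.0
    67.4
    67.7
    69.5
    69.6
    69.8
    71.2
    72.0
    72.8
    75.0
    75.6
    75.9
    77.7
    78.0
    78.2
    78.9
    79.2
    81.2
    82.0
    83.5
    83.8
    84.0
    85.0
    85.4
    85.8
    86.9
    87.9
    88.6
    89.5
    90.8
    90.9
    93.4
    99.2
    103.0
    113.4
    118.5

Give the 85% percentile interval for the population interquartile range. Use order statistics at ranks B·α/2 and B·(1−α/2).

(66.0, 99.2)

α = 0.15; lower rank = 40 × 0.075 = 3; upper rank = 40 × 0.925 = 37.
The 3rd smallest replicate is 66.0; the 37th is 99.2.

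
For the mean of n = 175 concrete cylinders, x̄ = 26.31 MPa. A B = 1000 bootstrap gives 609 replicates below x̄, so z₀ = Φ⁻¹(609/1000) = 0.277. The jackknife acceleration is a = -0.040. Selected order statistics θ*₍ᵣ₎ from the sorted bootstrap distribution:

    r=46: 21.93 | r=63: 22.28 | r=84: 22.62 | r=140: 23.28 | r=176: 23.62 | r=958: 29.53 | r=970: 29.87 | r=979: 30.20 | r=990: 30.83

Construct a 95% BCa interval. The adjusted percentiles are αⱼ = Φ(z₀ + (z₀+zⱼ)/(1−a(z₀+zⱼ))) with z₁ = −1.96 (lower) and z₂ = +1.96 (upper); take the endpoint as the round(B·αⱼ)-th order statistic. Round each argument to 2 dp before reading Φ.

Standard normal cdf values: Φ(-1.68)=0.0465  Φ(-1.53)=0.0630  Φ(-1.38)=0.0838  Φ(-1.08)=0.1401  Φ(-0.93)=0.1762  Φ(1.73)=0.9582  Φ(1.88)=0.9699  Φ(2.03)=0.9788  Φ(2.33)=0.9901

Lower: z₀ + z₁ = 0.277 + (-1.960) = -1.683; 1 − a(z₀+z₁) = 1 − (-0.040)(-1.683) = 0.9327; argument = 0.277 + (-1.683)/0.9327 = -1.5275 → -1.53.
α₁ = Φ(-1.53) = 0.0630; rank = round(1000 × 0.0630) = 63; θ*₍63₎ = 22.28.
Upper: z₀ + z₂ = 2.237; 1 − a(z₀+z₂) = 1.0895; argument = 2.3303 → 2.33; α₂ = 0.9901; rank = 990; θ*₍990₎ = 30.83.

(22.28, 30.83)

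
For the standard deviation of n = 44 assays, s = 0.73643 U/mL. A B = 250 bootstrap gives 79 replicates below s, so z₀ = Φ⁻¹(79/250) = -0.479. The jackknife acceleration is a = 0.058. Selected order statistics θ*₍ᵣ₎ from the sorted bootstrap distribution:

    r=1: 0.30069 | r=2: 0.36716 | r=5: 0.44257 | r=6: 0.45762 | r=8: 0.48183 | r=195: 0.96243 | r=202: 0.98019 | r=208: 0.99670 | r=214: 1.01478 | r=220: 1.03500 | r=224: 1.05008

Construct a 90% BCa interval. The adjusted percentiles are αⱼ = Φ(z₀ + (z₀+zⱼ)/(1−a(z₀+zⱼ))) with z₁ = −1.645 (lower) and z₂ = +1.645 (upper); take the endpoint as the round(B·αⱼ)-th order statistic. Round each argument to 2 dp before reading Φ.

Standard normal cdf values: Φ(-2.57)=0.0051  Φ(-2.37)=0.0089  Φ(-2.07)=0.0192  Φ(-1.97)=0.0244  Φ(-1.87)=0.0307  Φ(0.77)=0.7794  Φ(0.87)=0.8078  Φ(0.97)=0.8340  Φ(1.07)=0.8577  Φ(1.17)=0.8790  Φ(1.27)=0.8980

(0.36716, 0.96243)

Lower: z₀ + z₁ = -0.479 + (-1.645) = -2.124; 1 − a(z₀+z₁) = 1 − (0.058)(-2.124) = 1.1232; argument = -0.479 + (-2.124)/1.1232 = -2.3700 → -2.37.
α₁ = Φ(-2.37) = 0.0089; rank = round(250 × 0.0089) = 2; θ*₍2₎ = 0.36716.
Upper: z₀ + z₂ = 1.166; 1 − a(z₀+z₂) = 0.9324; argument = 0.7716 → 0.77; α₂ = 0.7794; rank = 195; θ*₍195₎ = 0.96243.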